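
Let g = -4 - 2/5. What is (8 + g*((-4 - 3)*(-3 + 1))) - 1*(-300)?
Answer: 1232/5 ≈ 246.40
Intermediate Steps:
g = -22/5 (g = -4 - 2/5 = -22/5 ≈ -4.4000)
(8 + g*((-4 - 3)*(-3 + 1))) - 1*(-300) = (8 - 22*(-4 - 3)*(-3 + 1)/5) - 1*(-300) = (8 - (-154)*(-2)/5) + 300 = (8 - 22/5*14) + 300 = (8 - 308/5) + 300 = -268/5 + 300 = 1232/5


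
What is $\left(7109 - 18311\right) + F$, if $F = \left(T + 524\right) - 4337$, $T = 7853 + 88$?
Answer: $-7074$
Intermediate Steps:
$T = 7941$
$F = 4128$ ($F = \left(7941 + 524\right) - 4337 = 8465 - 4337 = 4128$)
$\left(7109 - 18311\right) + F = \left(7109 - 18311\right) + 4128 = -11202 + 4128 = -7074$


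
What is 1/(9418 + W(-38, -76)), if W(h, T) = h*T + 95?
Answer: 1/12401 ≈ 8.0639e-5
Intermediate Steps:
W(h, T) = 95 + T*h (W(h, T) = T*h + 95 = 95 + T*h)
1/(9418 + W(-38, -76)) = 1/(9418 + (95 - 76*(-38))) = 1/(9418 + (95 + 2888)) = 1/(9418 + 2983) = 1/12401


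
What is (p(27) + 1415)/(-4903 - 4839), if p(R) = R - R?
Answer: -1415/9742 ≈ -0.14525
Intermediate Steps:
p(R) = 0
(p(27) + 1415)/(-4903 - 4839) = (0 + 1415)/(-4903 - 4839) = 1415/(-9742) = 1415*(-1/9742) = -1415/9742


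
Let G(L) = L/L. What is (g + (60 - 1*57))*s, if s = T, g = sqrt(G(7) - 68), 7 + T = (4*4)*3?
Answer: 123 + 41*I*sqrt(67) ≈ 123.0 + 335.6*I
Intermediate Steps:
G(L) = 1
T = 41 (T = -7 + (4*4)*3 = -7 + 16*3 = -7 + 48 = 41)
g = I*sqrt(67) (g = sqrt(1 - 68) = sqrt(-67) = I*sqrt(67) ≈ 8.1853*I)
s = 41
(g + (60 - 1*57))*s = (I*sqrt(67) + (60 - 1*57))*41 = (I*sqrt(67) + (60 - 57))*41 = (I*sqrt(67) + 3)*41 = (3 + I*sqrt(67))*41 = 123 + 41*I*sqrt(67)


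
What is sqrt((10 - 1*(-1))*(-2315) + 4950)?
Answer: I*sqrt(20515) ≈ 143.23*I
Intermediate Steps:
sqrt((10 - 1*(-1))*(-2315) + 4950) = sqrt((10 + 1)*(-2315) + 4950) = sqrt(11*(-2315) + 4950) = sqrt(-25465 + 4950) = sqrt(-20515) = I*sqrt(20515)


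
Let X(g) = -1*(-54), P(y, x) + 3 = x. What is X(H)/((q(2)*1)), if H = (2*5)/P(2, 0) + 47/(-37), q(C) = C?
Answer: 27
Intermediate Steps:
P(y, x) = -3 + x
H = -511/111 (H = (2*5)/(-3 + 0) + 47/(-37) = 10/(-3) + 47*(-1/37) = 10*(-⅓) - 47/37 = -10/3 - 47/37 = -511/111 ≈ -4.6036)
X(g) = 54
X(H)/((q(2)*1)) = 54/((2*1)) = 54/2 = 54*(½) = 27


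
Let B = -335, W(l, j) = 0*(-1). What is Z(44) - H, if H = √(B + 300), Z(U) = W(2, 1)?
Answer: -I*√35 ≈ -5.9161*I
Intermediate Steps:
W(l, j) = 0
Z(U) = 0
H = I*√35 (H = √(-335 + 300) = √(-35) = I*√35 ≈ 5.9161*I)
Z(44) - H = 0 - I*√35 = -I*√35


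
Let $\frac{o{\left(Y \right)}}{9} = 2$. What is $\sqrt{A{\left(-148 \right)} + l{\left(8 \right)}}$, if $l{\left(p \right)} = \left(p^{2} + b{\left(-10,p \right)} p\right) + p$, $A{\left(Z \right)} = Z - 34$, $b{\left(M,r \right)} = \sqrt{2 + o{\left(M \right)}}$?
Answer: $\sqrt{-110 + 16 \sqrt{5}} \approx 8.6153 i$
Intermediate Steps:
$o{\left(Y \right)} = 18$ ($o{\left(Y \right)} = 9 \cdot 2 = 18$)
$b{\left(M,r \right)} = 2 \sqrt{5}$ ($b{\left(M,r \right)} = \sqrt{2 + 18} = \sqrt{20} = 2 \sqrt{5}$)
$A{\left(Z \right)} = -34 + Z$ ($A{\left(Z \right)} = Z - 34 = -34 + Z$)
$l{\left(p \right)} = p + p^{2} + 2 p \sqrt{5}$ ($l{\left(p \right)} = \left(p^{2} + 2 \sqrt{5} p\right) + p = \left(p^{2} + 2 p \sqrt{5}\right) + p = p + p^{2} + 2 p \sqrt{5}$)
$\sqrt{A{\left(-148 \right)} + l{\left(8 \right)}} = \sqrt{\left(-34 - 148\right) + 8 \left(1 + 8 + 2 \sqrt{5}\right)} = \sqrt{-182 + 8 \left(9 + 2 \sqrt{5}\right)} = \sqrt{-182 + \left(72 + 16 \sqrt{5}\right)} = \sqrt{-110 + 16 \sqrt{5}}$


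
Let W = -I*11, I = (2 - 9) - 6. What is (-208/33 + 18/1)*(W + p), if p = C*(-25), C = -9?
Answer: 142048/33 ≈ 4304.5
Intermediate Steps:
I = -13 (I = -7 - 6 = -13)
W = 143 (W = -(-13)*11 = -1*(-143) = 143)
p = 225 (p = -9*(-25) = 225)
(-208/33 + 18/1)*(W + p) = (-208/33 + 18/1)*(143 + 225) = (-208*1/33 + 18*1)*368 = (-208/33 + 18)*368 = (386/33)*368 = 142048/33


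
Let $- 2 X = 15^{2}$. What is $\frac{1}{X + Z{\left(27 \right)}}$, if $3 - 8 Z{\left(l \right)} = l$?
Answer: $- \frac{2}{231} \approx -0.008658$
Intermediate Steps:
$Z{\left(l \right)} = \frac{3}{8} - \frac{l}{8}$
$X = - \frac{225}{2}$ ($X = - \frac{15^{2}}{2} = \left(- \frac{1}{2}\right) 225 = - \frac{225}{2} \approx -112.5$)
$\frac{1}{X + Z{\left(27 \right)}} = \frac{1}{- \frac{225}{2} + \left(\frac{3}{8} - \frac{27}{8}\right)} = \frac{1}{- \frac{225}{2} - 3} = \frac{1}{- \frac{231}{2}} = - \frac{2}{231}$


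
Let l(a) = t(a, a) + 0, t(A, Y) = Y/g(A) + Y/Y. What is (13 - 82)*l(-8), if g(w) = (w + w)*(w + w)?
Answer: -2139/32 ≈ -66.844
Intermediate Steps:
g(w) = 4*w**2 (g(w) = (2*w)*(2*w) = 4*w**2)
t(A, Y) = 1 + Y/(4*A**2) (t(A, Y) = Y/((4*A**2)) + Y/Y = Y*(1/(4*A**2)) + 1 = Y/(4*A**2) + 1 = 1 + Y/(4*A**2))
l(a) = 1 + 1/(4*a) (l(a) = (1 + a/(4*a**2)) + 0 = (1 + 1/(4*a)) + 0 = 1 + 1/(4*a))
(13 - 82)*l(-8) = (13 - 82)*((1/4 - 8)/(-8)) = -(-69)*(-31)/(8*4) = -69*31/32 = -2139/32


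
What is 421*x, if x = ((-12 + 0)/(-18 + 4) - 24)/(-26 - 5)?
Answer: 68202/217 ≈ 314.29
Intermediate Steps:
x = 162/217 (x = (-12/(-14) - 24)/(-31) = (-12*(-1/14) - 24)*(-1/31) = (6/7 - 24)*(-1/31) = -162/7*(-1/31) = 162/217 ≈ 0.74654)
421*x = 421*(162/217) = 68202/217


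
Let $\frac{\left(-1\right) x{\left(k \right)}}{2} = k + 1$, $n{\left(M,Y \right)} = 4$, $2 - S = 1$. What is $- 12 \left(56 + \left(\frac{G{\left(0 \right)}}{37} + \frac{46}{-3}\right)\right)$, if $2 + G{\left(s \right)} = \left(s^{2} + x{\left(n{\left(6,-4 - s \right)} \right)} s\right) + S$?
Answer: $- \frac{18044}{37} \approx -487.68$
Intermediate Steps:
$S = 1$ ($S = 2 - 1 = 1$)
$x{\left(k \right)} = -2 - 2 k$ ($x{\left(k \right)} = - 2 \left(k + 1\right) = - 2 \left(1 + k\right) = -2 - 2 k$)
$G{\left(s \right)} = -1 + s^{2} - 10 s$ ($G{\left(s \right)} = -2 + \left(\left(s^{2} + \left(-2 - 8\right) s\right) + 1\right) = -2 + \left(\left(s^{2} - 10 s\right) + 1\right) = -2 + \left(1 + s^{2} - 10 s\right) = -1 + s^{2} - 10 s$)
$- 12 \left(56 + \left(\frac{G{\left(0 \right)}}{37} + \frac{46}{-3}\right)\right) = - 12 \left(56 + \left(\frac{-1 + 0^{2} - 0}{37} + \frac{46}{-3}\right)\right) = - 12 \left(56 + \left(\left(-1 + 0 + 0\right) \frac{1}{37} + 46 \left(- \frac{1}{3}\right)\right)\right) = - 12 \left(56 - \frac{1705}{111}\right) = \left(-12\right) \frac{4511}{111} = - \frac{18044}{37}$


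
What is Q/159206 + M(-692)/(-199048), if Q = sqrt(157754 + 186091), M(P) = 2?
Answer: -1/99524 + 9*sqrt(4245)/159206 ≈ 0.0036731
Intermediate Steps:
Q = 9*sqrt(4245) (Q = sqrt(343845) = 9*sqrt(4245) ≈ 586.38)
Q/159206 + M(-692)/(-199048) = (9*sqrt(4245))/159206 + 2/(-199048) = (9*sqrt(4245))*(1/159206) + 2*(-1/199048) = 9*sqrt(4245)/159206 - 1/99524 = -1/99524 + 9*sqrt(4245)/159206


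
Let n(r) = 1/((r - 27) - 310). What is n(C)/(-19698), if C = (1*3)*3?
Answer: 1/6460944 ≈ 1.5478e-7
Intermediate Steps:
C = 9 (C = 3*3 = 9)
n(r) = 1/(-337 + r) (n(r) = 1/((-27 + r) - 310) = 1/(-337 + r))
n(C)/(-19698) = 1/((-337 + 9)*(-19698)) = -1/19698/(-328) = -1/328*(-1/19698) = 1/6460944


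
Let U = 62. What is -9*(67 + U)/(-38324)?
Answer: 1161/38324 ≈ 0.030294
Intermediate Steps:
-9*(67 + U)/(-38324) = -9*(67 + 62)/(-38324) = -9*129*(-1/38324) = -1161*(-1/38324) = 1161/38324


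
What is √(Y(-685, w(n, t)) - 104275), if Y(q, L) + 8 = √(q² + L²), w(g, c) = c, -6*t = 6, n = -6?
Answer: √(-104283 + √469226) ≈ 321.87*I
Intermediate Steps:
t = -1 (t = -⅙*6 = -1)
Y(q, L) = -8 + √(L² + q²) (Y(q, L) = -8 + √(q² + L²) = -8 + √(L² + q²))
√(Y(-685, w(n, t)) - 104275) = √((-8 + √((-1)² + (-685)²)) - 104275) = √((-8 + √(1 + 469225)) - 104275) = √((-8 + √469226) - 104275) = √(-104283 + √469226)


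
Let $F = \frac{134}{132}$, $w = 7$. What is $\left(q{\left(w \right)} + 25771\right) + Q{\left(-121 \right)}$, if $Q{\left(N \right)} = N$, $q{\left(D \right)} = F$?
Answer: $\frac{1692967}{66} \approx 25651.0$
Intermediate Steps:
$F = \frac{67}{66}$ ($F = 134 \cdot \frac{1}{132} = \frac{67}{66} \approx 1.0152$)
$q{\left(D \right)} = \frac{67}{66}$
$\left(q{\left(w \right)} + 25771\right) + Q{\left(-121 \right)} = \left(\frac{67}{66} + 25771\right) - 121 = \frac{1700953}{66} - 121 = \frac{1692967}{66}$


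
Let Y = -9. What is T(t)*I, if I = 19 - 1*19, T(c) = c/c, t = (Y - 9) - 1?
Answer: 0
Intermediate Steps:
t = -19 (t = (-9 - 9) - 1 = -18 - 1 = -19)
T(c) = 1
I = 0 (I = 19 - 19 = 0)
T(t)*I = 1*0 = 0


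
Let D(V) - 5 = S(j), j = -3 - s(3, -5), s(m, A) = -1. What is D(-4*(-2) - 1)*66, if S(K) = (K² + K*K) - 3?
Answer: 660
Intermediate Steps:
j = -2 (j = -3 - 1*(-1) = -3 + 1 = -2)
S(K) = -3 + 2*K² (S(K) = (K² + K²) - 3 = 2*K² - 3 = -3 + 2*K²)
D(V) = 10 (D(V) = 5 + (-3 + 2*(-2)²) = 5 + (-3 + 2*4) = 5 + (-3 + 8) = 5 + 5 = 10)
D(-4*(-2) - 1)*66 = 10*66 = 660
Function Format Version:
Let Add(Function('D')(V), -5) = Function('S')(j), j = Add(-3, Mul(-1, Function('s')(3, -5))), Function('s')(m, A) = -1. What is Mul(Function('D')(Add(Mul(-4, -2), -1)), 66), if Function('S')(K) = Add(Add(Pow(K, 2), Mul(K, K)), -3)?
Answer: 660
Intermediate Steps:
j = -2 (j = Add(-3, Mul(-1, -1)) = Add(-3, 1) = -2)
Function('S')(K) = Add(-3, Mul(2, Pow(K, 2))) (Function('S')(K) = Add(Add(Pow(K, 2), Pow(K, 2)), -3) = Add(Mul(2, Pow(K, 2)), -3) = Add(-3, Mul(2, Pow(K, 2))))
Function('D')(V) = 10 (Function('D')(V) = Add(5, Add(-3, Mul(2, Pow(-2, 2)))) = Add(5, Add(-3, Mul(2, 4))) = Add(5, Add(-3, 8)) = Add(5, 5) = 10)
Mul(Function('D')(Add(Mul(-4, -2), -1)), 66) = Mul(10, 66) = 660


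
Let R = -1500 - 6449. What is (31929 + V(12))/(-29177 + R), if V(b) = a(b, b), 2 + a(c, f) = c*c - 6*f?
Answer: -31999/37126 ≈ -0.86190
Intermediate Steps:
a(c, f) = -2 + c² - 6*f (a(c, f) = -2 + (c*c - 6*f) = -2 + (c² - 6*f) = -2 + c² - 6*f)
R = -7949
V(b) = -2 + b² - 6*b
(31929 + V(12))/(-29177 + R) = (31929 + (-2 + 12² - 6*12))/(-29177 - 7949) = (31929 + (-2 + 144 - 72))/(-37126) = (31929 + 70)*(-1/37126) = 31999*(-1/37126) = -31999/37126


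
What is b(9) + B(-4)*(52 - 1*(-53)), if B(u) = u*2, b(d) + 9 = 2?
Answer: -847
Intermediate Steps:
b(d) = -7 (b(d) = -9 + 2 = -7)
B(u) = 2*u
b(9) + B(-4)*(52 - 1*(-53)) = -7 + (2*(-4))*(52 - 1*(-53)) = -7 - 8*(52 + 53) = -7 - 8*105 = -7 - 840 = -847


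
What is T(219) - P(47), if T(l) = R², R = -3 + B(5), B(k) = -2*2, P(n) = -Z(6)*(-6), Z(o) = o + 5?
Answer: -17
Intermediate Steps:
Z(o) = 5 + o
P(n) = 66 (P(n) = -(5 + 6)*(-6) = -1*11*(-6) = -11*(-6) = 66)
B(k) = -4
R = -7 (R = -3 - 4 = -7)
T(l) = 49 (T(l) = (-7)² = 49)
T(219) - P(47) = 49 - 1*66 = 49 - 66 = -17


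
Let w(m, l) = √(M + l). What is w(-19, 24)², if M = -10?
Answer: 14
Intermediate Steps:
w(m, l) = √(-10 + l)
w(-19, 24)² = (√(-10 + 24))² = (√14)² = 14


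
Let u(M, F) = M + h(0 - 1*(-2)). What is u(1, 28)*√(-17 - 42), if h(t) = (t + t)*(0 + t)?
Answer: 9*I*√59 ≈ 69.13*I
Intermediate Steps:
h(t) = 2*t² (h(t) = (2*t)*t = 2*t²)
u(M, F) = 8 + M (u(M, F) = M + 2*(0 - 1*(-2))² = M + 2*(0 + 2)² = M + 2*2² = M + 2*4 = M + 8 = 8 + M)
u(1, 28)*√(-17 - 42) = (8 + 1)*√(-17 - 42) = 9*√(-59) = 9*(I*√59) = 9*I*√59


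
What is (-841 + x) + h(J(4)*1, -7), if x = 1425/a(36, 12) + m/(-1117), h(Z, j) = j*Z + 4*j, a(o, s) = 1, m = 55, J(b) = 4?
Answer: 589721/1117 ≈ 527.95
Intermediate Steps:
h(Z, j) = 4*j + Z*j (h(Z, j) = Z*j + 4*j = 4*j + Z*j)
x = 1591670/1117 (x = 1425/1 + 55/(-1117) = 1425*1 + 55*(-1/1117) = 1425 - 55/1117 = 1591670/1117 ≈ 1425.0)
(-841 + x) + h(J(4)*1, -7) = (-841 + 1591670/1117) - 7*(4 + 4*1) = 652273/1117 - 7*(4 + 4) = 652273/1117 - 7*8 = 652273/1117 - 56 = 589721/1117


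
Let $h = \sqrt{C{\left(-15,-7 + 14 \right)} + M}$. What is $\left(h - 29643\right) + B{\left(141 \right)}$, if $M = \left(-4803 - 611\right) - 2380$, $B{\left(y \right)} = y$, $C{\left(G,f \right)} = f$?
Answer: $-29502 + i \sqrt{7787} \approx -29502.0 + 88.244 i$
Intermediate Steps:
$M = -7794$ ($M = -5414 - 2380 = -7794$)
$h = i \sqrt{7787}$ ($h = \sqrt{\left(-7 + 14\right) - 7794} = \sqrt{7 - 7794} = \sqrt{-7787} = i \sqrt{7787} \approx 88.244 i$)
$\left(h - 29643\right) + B{\left(141 \right)} = \left(i \sqrt{7787} - 29643\right) + 141 = \left(-29643 + i \sqrt{7787}\right) + 141 = -29502 + i \sqrt{7787}$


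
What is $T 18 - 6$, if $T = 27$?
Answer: $480$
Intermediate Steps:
$T 18 - 6 = 27 \cdot 18 - 6 = 486 - 6 = 480$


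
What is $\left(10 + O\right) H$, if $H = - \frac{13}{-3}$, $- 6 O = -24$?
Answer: $\frac{182}{3} \approx 60.667$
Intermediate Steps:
$O = 4$ ($O = \left(- \frac{1}{6}\right) \left(-24\right) = 4$)
$H = \frac{13}{3}$ ($H = \left(-13\right) \left(- \frac{1}{3}\right) = \frac{13}{3} \approx 4.3333$)
$\left(10 + O\right) H = \left(10 + 4\right) \frac{13}{3} = 14 \cdot \frac{13}{3} = \frac{182}{3}$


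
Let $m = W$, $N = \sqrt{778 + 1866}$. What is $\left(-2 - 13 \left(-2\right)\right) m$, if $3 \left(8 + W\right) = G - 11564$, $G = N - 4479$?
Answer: $-128536 + 16 \sqrt{661} \approx -1.2812 \cdot 10^{5}$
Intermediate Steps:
$N = 2 \sqrt{661}$ ($N = \sqrt{2644} = 2 \sqrt{661} \approx 51.42$)
$G = -4479 + 2 \sqrt{661}$ ($G = 2 \sqrt{661} - 4479 = -4479 + 2 \sqrt{661} \approx -4427.6$)
$W = - \frac{16067}{3} + \frac{2 \sqrt{661}}{3}$ ($W = -8 + \frac{\left(-4479 + 2 \sqrt{661}\right) - 11564}{3} = -8 + \frac{-16043 + 2 \sqrt{661}}{3} = -8 - \left(\frac{16043}{3} - \frac{2 \sqrt{661}}{3}\right) = - \frac{16067}{3} + \frac{2 \sqrt{661}}{3} \approx -5338.5$)
$m = - \frac{16067}{3} + \frac{2 \sqrt{661}}{3} \approx -5338.5$
$\left(-2 - 13 \left(-2\right)\right) m = \left(-2 - 13 \left(-2\right)\right) \left(- \frac{16067}{3} + \frac{2 \sqrt{661}}{3}\right) = \left(-2 - -26\right) \left(- \frac{16067}{3} + \frac{2 \sqrt{661}}{3}\right) = \left(-2 + 26\right) \left(- \frac{16067}{3} + \frac{2 \sqrt{661}}{3}\right) = 24 \left(- \frac{16067}{3} + \frac{2 \sqrt{661}}{3}\right) = -128536 + 16 \sqrt{661}$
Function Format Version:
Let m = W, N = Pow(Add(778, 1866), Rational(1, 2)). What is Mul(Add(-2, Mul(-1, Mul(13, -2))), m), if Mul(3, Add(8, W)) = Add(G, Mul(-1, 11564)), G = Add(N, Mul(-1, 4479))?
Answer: Add(-128536, Mul(16, Pow(661, Rational(1, 2)))) ≈ -1.2812e+5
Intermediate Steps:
N = Mul(2, Pow(661, Rational(1, 2))) (N = Pow(2644, Rational(1, 2)) = Mul(2, Pow(661, Rational(1, 2))) ≈ 51.420)
G = Add(-4479, Mul(2, Pow(661, Rational(1, 2)))) (G = Add(Mul(2, Pow(661, Rational(1, 2))), Mul(-1, 4479)) = Add(Mul(2, Pow(661, Rational(1, 2))), -4479) = Add(-4479, Mul(2, Pow(661, Rational(1, 2)))) ≈ -4427.6)
W = Add(Rational(-16067, 3), Mul(Rational(2, 3), Pow(661, Rational(1, 2)))) (W = Add(-8, Mul(Rational(1, 3), Add(Add(-4479, Mul(2, Pow(661, Rational(1, 2)))), Mul(-1, 11564)))) = Add(-8, Mul(Rational(1, 3), Add(Add(-4479, Mul(2, Pow(661, Rational(1, 2)))), -11564))) = Add(-8, Mul(Rational(1, 3), Add(-16043, Mul(2, Pow(661, Rational(1, 2)))))) = Add(-8, Add(Rational(-16043, 3), Mul(Rational(2, 3), Pow(661, Rational(1, 2))))) = Add(Rational(-16067, 3), Mul(Rational(2, 3), Pow(661, Rational(1, 2)))) ≈ -5338.5)
m = Add(Rational(-16067, 3), Mul(Rational(2, 3), Pow(661, Rational(1, 2)))) ≈ -5338.5
Mul(Add(-2, Mul(-1, Mul(13, -2))), m) = Mul(Add(-2, Mul(-1, Mul(13, -2))), Add(Rational(-16067, 3), Mul(Rational(2, 3), Pow(661, Rational(1, 2))))) = Mul(Add(-2, Mul(-1, -26)), Add(Rational(-16067, 3), Mul(Rational(2, 3), Pow(661, Rational(1, 2))))) = Mul(Add(-2, 26), Add(Rational(-16067, 3), Mul(Rational(2, 3), Pow(661, Rational(1, 2))))) = Mul(24, Add(Rational(-16067, 3), Mul(Rational(2, 3), Pow(661, Rational(1, 2))))) = Add(-128536, Mul(16, Pow(661, Rational(1, 2))))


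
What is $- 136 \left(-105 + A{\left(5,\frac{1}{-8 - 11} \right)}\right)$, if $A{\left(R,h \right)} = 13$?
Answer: $12512$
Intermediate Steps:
$- 136 \left(-105 + A{\left(5,\frac{1}{-8 - 11} \right)}\right) = - 136 \left(-105 + 13\right) = \left(-136\right) \left(-92\right) = 12512$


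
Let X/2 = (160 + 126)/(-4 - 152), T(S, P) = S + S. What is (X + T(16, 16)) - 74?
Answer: -137/3 ≈ -45.667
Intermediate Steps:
T(S, P) = 2*S
X = -11/3 (X = 2*((160 + 126)/(-4 - 152)) = 2*(286/(-156)) = 2*(286*(-1/156)) = 2*(-11/6) = -11/3 ≈ -3.6667)
(X + T(16, 16)) - 74 = (-11/3 + 2*16) - 74 = (-11/3 + 32) - 74 = 85/3 - 74 = -137/3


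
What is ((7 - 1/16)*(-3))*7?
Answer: -2331/16 ≈ -145.69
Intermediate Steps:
((7 - 1/16)*(-3))*7 = ((111/16)*(-3))*7 = -333/16*7 = -2331/16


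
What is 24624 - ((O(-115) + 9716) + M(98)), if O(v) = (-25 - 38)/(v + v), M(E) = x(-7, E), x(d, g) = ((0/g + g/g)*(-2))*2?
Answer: 3429697/230 ≈ 14912.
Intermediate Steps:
x(d, g) = -4 (x(d, g) = ((0 + 1)*(-2))*2 = (1*(-2))*2 = -2*2 = -4)
M(E) = -4
O(v) = -63/(2*v) (O(v) = -63*1/(2*v) = -63/(2*v))
24624 - ((O(-115) + 9716) + M(98)) = 24624 - ((-63/2/(-115) + 9716) - 4) = 24624 - ((-63/2*(-1/115) + 9716) - 4) = 24624 - ((63/230 + 9716) - 4) = 24624 - (2234743/230 - 4) = 24624 - 1*2233823/230 = 24624 - 2233823/230 = 3429697/230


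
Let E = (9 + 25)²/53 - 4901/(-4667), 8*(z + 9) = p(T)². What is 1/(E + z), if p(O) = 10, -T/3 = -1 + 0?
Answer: 38054/1003159 ≈ 0.037934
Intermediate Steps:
T = 3 (T = -3*(-1 + 0) = -3*(-1) = 3)
z = 7/2 (z = -9 + (⅛)*10² = -9 + (⅛)*100 = -9 + 25/2 = 7/2 ≈ 3.5000)
E = 434985/19027 (E = 34²*(1/53) - 4901*(-1/4667) = 1156*(1/53) + 377/359 = 1156/53 + 377/359 = 434985/19027 ≈ 22.861)
1/(E + z) = 1/(434985/19027 + 7/2) = 1/(1003159/38054) = 38054/1003159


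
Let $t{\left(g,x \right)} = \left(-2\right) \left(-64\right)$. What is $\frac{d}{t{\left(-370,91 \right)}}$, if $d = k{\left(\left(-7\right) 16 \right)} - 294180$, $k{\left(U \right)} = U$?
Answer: $- \frac{73573}{32} \approx -2299.2$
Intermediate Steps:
$t{\left(g,x \right)} = 128$
$d = -294292$ ($d = \left(-7\right) 16 - 294180 = -112 - 294180 = -294292$)
$\frac{d}{t{\left(-370,91 \right)}} = - \frac{294292}{128} = \left(-294292\right) \frac{1}{128} = - \frac{73573}{32}$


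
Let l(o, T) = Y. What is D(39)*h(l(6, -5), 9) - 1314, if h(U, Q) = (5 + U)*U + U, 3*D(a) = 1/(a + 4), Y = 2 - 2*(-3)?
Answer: -169394/129 ≈ -1313.1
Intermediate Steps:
Y = 8 (Y = 2 + 6 = 8)
l(o, T) = 8
D(a) = 1/(3*(4 + a)) (D(a) = 1/(3*(a + 4)) = 1/(3*(4 + a)))
h(U, Q) = U + U*(5 + U) (h(U, Q) = U*(5 + U) + U = U + U*(5 + U))
D(39)*h(l(6, -5), 9) - 1314 = (1/(3*(4 + 39)))*(8*(6 + 8)) - 1314 = ((⅓)/43)*(8*14) - 1314 = ((⅓)*(1/43))*112 - 1314 = (1/129)*112 - 1314 = 112/129 - 1314 = -169394/129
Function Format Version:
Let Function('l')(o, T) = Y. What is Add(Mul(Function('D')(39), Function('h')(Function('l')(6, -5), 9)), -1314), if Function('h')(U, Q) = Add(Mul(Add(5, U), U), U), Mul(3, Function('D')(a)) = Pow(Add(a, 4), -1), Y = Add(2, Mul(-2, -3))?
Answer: Rational(-169394, 129) ≈ -1313.1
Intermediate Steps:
Y = 8 (Y = Add(2, 6) = 8)
Function('l')(o, T) = 8
Function('D')(a) = Mul(Rational(1, 3), Pow(Add(4, a), -1)) (Function('D')(a) = Mul(Rational(1, 3), Pow(Add(a, 4), -1)) = Mul(Rational(1, 3), Pow(Add(4, a), -1)))
Function('h')(U, Q) = Add(U, Mul(U, Add(5, U))) (Function('h')(U, Q) = Add(Mul(U, Add(5, U)), U) = Add(U, Mul(U, Add(5, U))))
Add(Mul(Function('D')(39), Function('h')(Function('l')(6, -5), 9)), -1314) = Add(Mul(Mul(Rational(1, 3), Pow(Add(4, 39), -1)), Mul(8, Add(6, 8))), -1314) = Add(Mul(Mul(Rational(1, 3), Pow(43, -1)), Mul(8, 14)), -1314) = Add(Mul(Mul(Rational(1, 3), Rational(1, 43)), 112), -1314) = Add(Mul(Rational(1, 129), 112), -1314) = Add(Rational(112, 129), -1314) = Rational(-169394, 129)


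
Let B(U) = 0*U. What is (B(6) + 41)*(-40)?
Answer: -1640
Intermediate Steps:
B(U) = 0
(B(6) + 41)*(-40) = (0 + 41)*(-40) = 41*(-40) = -1640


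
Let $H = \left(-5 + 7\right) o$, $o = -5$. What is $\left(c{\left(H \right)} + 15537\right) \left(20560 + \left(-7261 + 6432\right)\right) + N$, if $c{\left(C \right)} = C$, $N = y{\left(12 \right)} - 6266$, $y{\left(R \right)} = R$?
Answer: $306356983$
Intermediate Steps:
$N = -6254$ ($N = 12 - 6266 = -6254$)
$H = -10$ ($H = \left(-5 + 7\right) \left(-5\right) = 2 \left(-5\right) = -10$)
$\left(c{\left(H \right)} + 15537\right) \left(20560 + \left(-7261 + 6432\right)\right) + N = \left(-10 + 15537\right) \left(20560 + \left(-7261 + 6432\right)\right) - 6254 = 15527 \left(20560 - 829\right) - 6254 = 15527 \cdot 19731 - 6254 = 306363237 - 6254 = 306356983$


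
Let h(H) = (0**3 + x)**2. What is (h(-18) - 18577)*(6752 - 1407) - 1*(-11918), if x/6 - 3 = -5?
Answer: -98512467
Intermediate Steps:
x = -12 (x = 18 + 6*(-5) = 18 - 30 = -12)
h(H) = 144 (h(H) = (0**3 - 12)**2 = (0 - 12)**2 = (-12)**2 = 144)
(h(-18) - 18577)*(6752 - 1407) - 1*(-11918) = (144 - 18577)*(6752 - 1407) - 1*(-11918) = -18433*5345 + 11918 = -98524385 + 11918 = -98512467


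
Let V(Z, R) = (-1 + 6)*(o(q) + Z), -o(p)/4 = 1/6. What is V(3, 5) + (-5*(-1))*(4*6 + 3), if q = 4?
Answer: 440/3 ≈ 146.67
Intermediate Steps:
o(p) = -⅔ (o(p) = -4/6 = -4*⅙ = -⅔)
V(Z, R) = -10/3 + 5*Z (V(Z, R) = (-1 + 6)*(-⅔ + Z) = 5*(-⅔ + Z) = -10/3 + 5*Z)
V(3, 5) + (-5*(-1))*(4*6 + 3) = (-10/3 + 5*3) + (-5*(-1))*(4*6 + 3) = (-10/3 + 15) + 5*(24 + 3) = 35/3 + 5*27 = 35/3 + 135 = 440/3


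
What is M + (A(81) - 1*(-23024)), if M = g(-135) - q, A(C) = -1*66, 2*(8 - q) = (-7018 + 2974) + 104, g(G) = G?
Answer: 20845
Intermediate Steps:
q = 1978 (q = 8 - ((-7018 + 2974) + 104)/2 = 8 - (-4044 + 104)/2 = 8 - ½*(-3940) = 8 + 1970 = 1978)
A(C) = -66
M = -2113 (M = -135 - 1*1978 = -135 - 1978 = -2113)
M + (A(81) - 1*(-23024)) = -2113 + (-66 - 1*(-23024)) = -2113 + (-66 + 23024) = -2113 + 22958 = 20845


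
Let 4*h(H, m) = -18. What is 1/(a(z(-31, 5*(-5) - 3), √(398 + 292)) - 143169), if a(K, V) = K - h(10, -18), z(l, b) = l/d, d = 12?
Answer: -12/1718005 ≈ -6.9848e-6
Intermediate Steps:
h(H, m) = -9/2 (h(H, m) = (¼)*(-18) = -9/2)
z(l, b) = l/12
a(K, V) = 9/2 + K (a(K, V) = K - 1*(-9/2) = K + 9/2 = 9/2 + K)
1/(a(z(-31, 5*(-5) - 3), √(398 + 292)) - 143169) = 1/((9/2 + (1/12)*(-31)) - 143169) = 1/((9/2 - 31/12) - 143169) = 1/(23/12 - 143169) = 1/(-1718005/12) = -12/1718005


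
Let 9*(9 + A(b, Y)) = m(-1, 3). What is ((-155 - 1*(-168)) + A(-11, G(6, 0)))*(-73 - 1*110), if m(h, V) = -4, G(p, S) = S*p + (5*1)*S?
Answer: -1952/3 ≈ -650.67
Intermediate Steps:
G(p, S) = 5*S + S*p (G(p, S) = S*p + 5*S = 5*S + S*p)
A(b, Y) = -85/9 (A(b, Y) = -9 + (⅑)*(-4) = -9 - 4/9 = -85/9)
((-155 - 1*(-168)) + A(-11, G(6, 0)))*(-73 - 1*110) = ((-155 - 1*(-168)) - 85/9)*(-73 - 1*110) = ((-155 + 168) - 85/9)*(-73 - 110) = (13 - 85/9)*(-183) = (32/9)*(-183) = -1952/3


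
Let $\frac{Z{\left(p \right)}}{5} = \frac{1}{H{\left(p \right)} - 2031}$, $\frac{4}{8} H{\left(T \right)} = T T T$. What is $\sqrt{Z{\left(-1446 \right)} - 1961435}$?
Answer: $\frac{i \sqrt{71720607812502426911429430}}{6046931103} \approx 1400.5 i$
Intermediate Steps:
$H{\left(T \right)} = 2 T^{3}$ ($H{\left(T \right)} = 2 T T T = 2 T^{2} T = 2 T^{3}$)
$Z{\left(p \right)} = \frac{5}{-2031 + 2 p^{3}}$ ($Z{\left(p \right)} = \frac{5}{2 p^{3} - 2031} = \frac{5}{-2031 + 2 p^{3}}$)
$\sqrt{Z{\left(-1446 \right)} - 1961435} = \sqrt{\frac{5}{-2031 + 2 \left(-1446\right)^{3}} - 1961435} = \sqrt{\frac{5}{-2031 + 2 \left(-3023464536\right)} - 1961435} = \sqrt{\frac{5}{-2031 - 6046929072} - 1961435} = \sqrt{\frac{5}{-6046931103} - 1961435} = \sqrt{5 \left(- \frac{1}{6046931103}\right) - 1961435} = \sqrt{- \frac{5}{6046931103} - 1961435} = \sqrt{- \frac{11860662308012810}{6046931103}} = \frac{i \sqrt{71720607812502426911429430}}{6046931103}$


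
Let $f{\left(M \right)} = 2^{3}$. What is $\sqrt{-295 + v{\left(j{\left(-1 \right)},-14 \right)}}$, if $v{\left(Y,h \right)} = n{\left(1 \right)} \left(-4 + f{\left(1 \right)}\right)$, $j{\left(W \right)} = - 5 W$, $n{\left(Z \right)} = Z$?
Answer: $i \sqrt{291} \approx 17.059 i$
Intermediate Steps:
$f{\left(M \right)} = 8$
$v{\left(Y,h \right)} = 4$ ($v{\left(Y,h \right)} = 1 \left(-4 + 8\right) = 1 \cdot 4 = 4$)
$\sqrt{-295 + v{\left(j{\left(-1 \right)},-14 \right)}} = \sqrt{-295 + 4} = \sqrt{-291} = i \sqrt{291}$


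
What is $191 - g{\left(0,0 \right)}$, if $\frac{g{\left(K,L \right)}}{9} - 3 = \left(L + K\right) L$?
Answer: $164$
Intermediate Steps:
$g{\left(K,L \right)} = 27 + 9 L \left(K + L\right)$ ($g{\left(K,L \right)} = 27 + 9 \left(L + K\right) L = 27 + 9 \left(K + L\right) L = 27 + 9 L \left(K + L\right)$)
$191 - g{\left(0,0 \right)} = 191 - \left(27 + 9 \cdot 0^{2} + 9 \cdot 0 \cdot 0\right) = 191 - \left(27 + 9 \cdot 0 + 0\right) = 191 - \left(27 + 0 + 0\right) = 191 - 27 = 164$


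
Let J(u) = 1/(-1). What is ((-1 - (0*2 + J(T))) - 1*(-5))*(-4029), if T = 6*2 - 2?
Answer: -20145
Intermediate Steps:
T = 10 (T = 12 - 2 = 10)
J(u) = -1
((-1 - (0*2 + J(T))) - 1*(-5))*(-4029) = ((-1 - (0*2 - 1)) - 1*(-5))*(-4029) = ((-1 - (0 - 1)) + 5)*(-4029) = ((-1 - 1*(-1)) + 5)*(-4029) = ((-1 + 1) + 5)*(-4029) = (0 + 5)*(-4029) = 5*(-4029) = -20145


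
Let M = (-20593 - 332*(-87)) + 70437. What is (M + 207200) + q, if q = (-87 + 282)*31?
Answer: 291973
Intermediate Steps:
M = 78728 (M = (-20593 + 28884) + 70437 = 8291 + 70437 = 78728)
q = 6045 (q = 195*31 = 6045)
(M + 207200) + q = (78728 + 207200) + 6045 = 285928 + 6045 = 291973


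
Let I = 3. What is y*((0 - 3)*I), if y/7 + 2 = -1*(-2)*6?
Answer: -630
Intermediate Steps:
y = 70 (y = -14 + 7*(-1*(-2)*6) = -14 + 7*(2*6) = -14 + 7*12 = -14 + 84 = 70)
y*((0 - 3)*I) = 70*((0 - 3)*3) = 70*(-3*3) = 70*(-9) = -630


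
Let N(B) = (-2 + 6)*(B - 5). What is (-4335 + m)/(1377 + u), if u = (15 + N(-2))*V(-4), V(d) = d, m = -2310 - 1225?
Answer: -7870/1429 ≈ -5.5073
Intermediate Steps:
m = -3535
N(B) = -20 + 4*B (N(B) = 4*(-5 + B) = -20 + 4*B)
u = 52 (u = (15 + (-20 + 4*(-2)))*(-4) = (15 + (-20 - 8))*(-4) = (15 - 28)*(-4) = -13*(-4) = 52)
(-4335 + m)/(1377 + u) = (-4335 - 3535)/(1377 + 52) = -7870/1429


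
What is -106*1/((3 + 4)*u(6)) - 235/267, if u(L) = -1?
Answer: 26657/1869 ≈ 14.263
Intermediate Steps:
-106*1/((3 + 4)*u(6)) - 235/267 = -106*(-1/(3 + 4)) - 235/267 = -106/(7*(-1)) - 235*1/267 = -106/(-7) - 235/267 = -106*(-⅐) - 235/267 = 106/7 - 235/267 = 26657/1869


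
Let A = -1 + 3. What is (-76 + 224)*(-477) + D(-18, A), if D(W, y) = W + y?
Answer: -70612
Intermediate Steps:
A = 2
(-76 + 224)*(-477) + D(-18, A) = (-76 + 224)*(-477) + (-18 + 2) = 148*(-477) - 16 = -70596 - 16 = -70612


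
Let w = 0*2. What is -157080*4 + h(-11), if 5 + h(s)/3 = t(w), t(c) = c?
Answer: -628335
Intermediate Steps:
w = 0
h(s) = -15 (h(s) = -15 + 3*0 = -15 + 0 = -15)
-157080*4 + h(-11) = -157080*4 - 15 = -1540*408 - 15 = -628320 - 15 = -628335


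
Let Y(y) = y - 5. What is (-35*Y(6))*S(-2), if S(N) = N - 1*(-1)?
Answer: 35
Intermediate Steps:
S(N) = 1 + N (S(N) = N + 1 = 1 + N)
Y(y) = -5 + y
(-35*Y(6))*S(-2) = (-35*(-5 + 6))*(1 - 2) = -35*1*(-1) = -35*(-1) = 35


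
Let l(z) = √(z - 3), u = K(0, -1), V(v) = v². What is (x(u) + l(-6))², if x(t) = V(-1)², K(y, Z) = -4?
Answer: -8 + 6*I ≈ -8.0 + 6.0*I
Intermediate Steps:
u = -4
x(t) = 1 (x(t) = ((-1)²)² = 1² = 1)
l(z) = √(-3 + z)
(x(u) + l(-6))² = (1 + √(-3 - 6))² = (1 + √(-9))² = (1 + 3*I)²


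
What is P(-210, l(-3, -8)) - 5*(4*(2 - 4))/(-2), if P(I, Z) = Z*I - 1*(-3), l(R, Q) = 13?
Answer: -2747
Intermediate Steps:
P(I, Z) = 3 + I*Z (P(I, Z) = I*Z + 3 = 3 + I*Z)
P(-210, l(-3, -8)) - 5*(4*(2 - 4))/(-2) = (3 - 210*13) - 5*(4*(2 - 4))/(-2) = (3 - 2730) - 5*(4*(-2))*(-1)/2 = -2727 - 5*(-8)*(-1)/2 = -2727 - (-40)*(-1)/2 = -2727 - 1*20 = -2727 - 20 = -2747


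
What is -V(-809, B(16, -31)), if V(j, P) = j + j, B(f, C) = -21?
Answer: 1618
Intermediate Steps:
V(j, P) = 2*j
-V(-809, B(16, -31)) = -2*(-809) = -1*(-1618) = 1618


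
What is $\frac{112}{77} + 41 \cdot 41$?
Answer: $\frac{18507}{11} \approx 1682.5$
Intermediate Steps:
$\frac{112}{77} + 41 \cdot 41 = 112 \cdot \frac{1}{77} + 1681 = \frac{16}{11} + 1681 = \frac{18507}{11}$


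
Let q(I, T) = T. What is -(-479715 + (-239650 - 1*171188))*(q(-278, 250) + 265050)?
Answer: 236263710900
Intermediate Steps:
-(-479715 + (-239650 - 1*171188))*(q(-278, 250) + 265050) = -(-479715 + (-239650 - 1*171188))*(250 + 265050) = -(-479715 + (-239650 - 171188))*265300 = -(-479715 - 410838)*265300 = -(-890553)*265300 = -1*(-236263710900) = 236263710900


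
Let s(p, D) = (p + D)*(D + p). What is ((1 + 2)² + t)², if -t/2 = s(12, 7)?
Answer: 508369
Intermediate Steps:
s(p, D) = (D + p)² (s(p, D) = (D + p)*(D + p) = (D + p)²)
t = -722 (t = -2*(7 + 12)² = -2*19² = -2*361 = -722)
((1 + 2)² + t)² = ((1 + 2)² - 722)² = (3² - 722)² = (9 - 722)² = (-713)² = 508369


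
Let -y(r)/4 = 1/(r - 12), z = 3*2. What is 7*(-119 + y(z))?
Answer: -2485/3 ≈ -828.33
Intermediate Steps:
z = 6
y(r) = -4/(-12 + r) (y(r) = -4/(r - 12) = -4/(-12 + r))
7*(-119 + y(z)) = 7*(-119 - 4/(-12 + 6)) = 7*(-119 - 4/(-6)) = 7*(-119 - 4*(-⅙)) = 7*(-119 + ⅔) = 7*(-355/3) = -2485/3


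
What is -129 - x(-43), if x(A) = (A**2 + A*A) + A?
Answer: -3784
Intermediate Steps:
x(A) = A + 2*A**2 (x(A) = (A**2 + A**2) + A = 2*A**2 + A = A + 2*A**2)
-129 - x(-43) = -129 - (-43)*(1 + 2*(-43)) = -129 - (-43)*(1 - 86) = -129 - (-43)*(-85) = -129 - 1*3655 = -129 - 3655 = -3784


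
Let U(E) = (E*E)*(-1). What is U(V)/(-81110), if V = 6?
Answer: 18/40555 ≈ 0.00044384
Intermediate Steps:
U(E) = -E**2 (U(E) = E**2*(-1) = -E**2)
U(V)/(-81110) = -1*6**2/(-81110) = -1*36*(-1/81110) = -36*(-1/81110) = 18/40555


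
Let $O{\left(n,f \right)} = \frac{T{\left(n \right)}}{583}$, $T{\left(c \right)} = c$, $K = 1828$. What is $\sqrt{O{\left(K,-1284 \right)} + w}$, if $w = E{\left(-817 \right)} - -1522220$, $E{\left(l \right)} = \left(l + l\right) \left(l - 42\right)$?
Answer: $\frac{\sqrt{994457139038}}{583} \approx 1710.5$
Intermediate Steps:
$O{\left(n,f \right)} = \frac{n}{583}$
$E{\left(l \right)} = 2 l \left(-42 + l\right)$
$w = 2925826$ ($w = 2 \left(-817\right) \left(-42 - 817\right) - -1522220 = 2 \left(-817\right) \left(-859\right) + 1522220 = 1403606 + 1522220 = 2925826$)
$\sqrt{O{\left(K,-1284 \right)} + w} = \sqrt{\frac{1}{583} \cdot 1828 + 2925826} = \sqrt{\frac{1828}{583} + 2925826} = \sqrt{\frac{1705758386}{583}} = \frac{\sqrt{994457139038}}{583}$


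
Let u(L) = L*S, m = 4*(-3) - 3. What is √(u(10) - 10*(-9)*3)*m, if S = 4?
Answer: -15*√310 ≈ -264.10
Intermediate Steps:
m = -15 (m = -12 - 3 = -15)
u(L) = 4*L (u(L) = L*4 = 4*L)
√(u(10) - 10*(-9)*3)*m = √(4*10 - 10*(-9)*3)*(-15) = √(40 + 90*3)*(-15) = √(40 + 270)*(-15) = √310*(-15) = -15*√310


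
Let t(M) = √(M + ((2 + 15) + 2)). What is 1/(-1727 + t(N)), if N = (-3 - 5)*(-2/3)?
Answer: -5181/8947514 - √219/8947514 ≈ -0.00058070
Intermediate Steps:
N = 16/3 (N = -(-16)/3 = -8*(-⅔) = 16/3 ≈ 5.3333)
t(M) = √(19 + M) (t(M) = √(M + (17 + 2)) = √(M + 19) = √(19 + M))
1/(-1727 + t(N)) = 1/(-1727 + √(19 + 16/3)) = 1/(-1727 + √(73/3)) = 1/(-1727 + √219/3)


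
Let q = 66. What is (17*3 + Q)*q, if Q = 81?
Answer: 8712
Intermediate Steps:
(17*3 + Q)*q = (17*3 + 81)*66 = (51 + 81)*66 = 132*66 = 8712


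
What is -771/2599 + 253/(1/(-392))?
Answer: -257759195/2599 ≈ -99176.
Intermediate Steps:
-771/2599 + 253/(1/(-392)) = -771*1/2599 + 253/(-1/392) = -771/2599 + 253*(-392) = -771/2599 - 99176 = -257759195/2599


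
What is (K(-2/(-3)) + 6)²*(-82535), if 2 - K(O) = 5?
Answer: -742815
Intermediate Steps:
K(O) = -3 (K(O) = 2 - 1*5 = 2 - 5 = -3)
(K(-2/(-3)) + 6)²*(-82535) = (-3 + 6)²*(-82535) = 3²*(-82535) = 9*(-82535) = -742815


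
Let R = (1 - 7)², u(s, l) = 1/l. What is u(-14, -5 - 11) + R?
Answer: 575/16 ≈ 35.938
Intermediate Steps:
R = 36 (R = (-6)² = 36)
u(-14, -5 - 11) + R = 1/(-5 - 11) + 36 = 1/(-16) + 36 = -1/16 + 36 = 575/16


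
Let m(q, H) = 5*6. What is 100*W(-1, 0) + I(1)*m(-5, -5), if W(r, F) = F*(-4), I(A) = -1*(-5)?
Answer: 150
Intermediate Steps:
m(q, H) = 30
I(A) = 5
W(r, F) = -4*F
100*W(-1, 0) + I(1)*m(-5, -5) = 100*(-4*0) + 5*30 = 100*0 + 150 = 0 + 150 = 150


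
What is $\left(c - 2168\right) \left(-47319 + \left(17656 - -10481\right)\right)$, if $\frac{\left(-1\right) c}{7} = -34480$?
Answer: $-4588180944$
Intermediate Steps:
$c = 241360$ ($c = \left(-7\right) \left(-34480\right) = 241360$)
$\left(c - 2168\right) \left(-47319 + \left(17656 - -10481\right)\right) = \left(241360 - 2168\right) \left(-47319 + \left(17656 - -10481\right)\right) = 239192 \left(-47319 + \left(17656 + 10481\right)\right) = 239192 \left(-47319 + 28137\right) = 239192 \left(-19182\right) = -4588180944$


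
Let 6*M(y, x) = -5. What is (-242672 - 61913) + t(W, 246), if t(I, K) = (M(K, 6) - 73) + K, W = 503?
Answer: -1826477/6 ≈ -3.0441e+5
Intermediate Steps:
M(y, x) = -⅚ (M(y, x) = (⅙)*(-5) = -⅚)
t(I, K) = -443/6 + K (t(I, K) = (-⅚ - 73) + K = -443/6 + K)
(-242672 - 61913) + t(W, 246) = (-242672 - 61913) + (-443/6 + 246) = -304585 + 1033/6 = -1826477/6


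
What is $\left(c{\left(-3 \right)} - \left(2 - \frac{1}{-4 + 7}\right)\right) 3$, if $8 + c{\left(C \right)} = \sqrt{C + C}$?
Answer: $-29 + 3 i \sqrt{6} \approx -29.0 + 7.3485 i$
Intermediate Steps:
$c{\left(C \right)} = -8 + \sqrt{2} \sqrt{C}$ ($c{\left(C \right)} = -8 + \sqrt{C + C} = -8 + \sqrt{2 C} = -8 + \sqrt{2} \sqrt{C}$)
$\left(c{\left(-3 \right)} - \left(2 - \frac{1}{-4 + 7}\right)\right) 3 = \left(\left(-8 + \sqrt{2} \sqrt{-3}\right) - \left(2 - \frac{1}{-4 + 7}\right)\right) 3 = \left(\left(-8 + \sqrt{2} i \sqrt{3}\right) - \left(2 - \frac{1}{3}\right)\right) 3 = \left(\left(-8 + i \sqrt{6}\right) + \left(\frac{1}{3} - 2\right)\right) 3 = \left(\left(-8 + i \sqrt{6}\right) - \frac{5}{3}\right) 3 = \left(- \frac{29}{3} + i \sqrt{6}\right) 3 = -29 + 3 i \sqrt{6}$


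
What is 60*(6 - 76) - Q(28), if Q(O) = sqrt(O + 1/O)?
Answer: -4200 - sqrt(5495)/14 ≈ -4205.3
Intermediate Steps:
60*(6 - 76) - Q(28) = 60*(6 - 76) - sqrt(28 + 1/28) = 60*(-70) - sqrt(28 + 1/28) = -4200 - sqrt(785/28) = -4200 - sqrt(5495)/14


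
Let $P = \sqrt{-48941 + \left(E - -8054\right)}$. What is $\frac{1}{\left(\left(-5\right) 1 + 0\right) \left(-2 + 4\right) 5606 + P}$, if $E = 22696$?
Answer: $- \frac{56060}{3142741791} - \frac{i \sqrt{18191}}{3142741791} \approx -1.7838 \cdot 10^{-5} - 4.2916 \cdot 10^{-8} i$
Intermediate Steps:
$P = i \sqrt{18191}$ ($P = \sqrt{-48941 + \left(22696 - -8054\right)} = \sqrt{-48941 + \left(22696 + 8054\right)} = \sqrt{-48941 + 30750} = \sqrt{-18191} = i \sqrt{18191} \approx 134.87 i$)
$\frac{1}{\left(\left(-5\right) 1 + 0\right) \left(-2 + 4\right) 5606 + P} = \frac{1}{\left(\left(-5\right) 1 + 0\right) \left(-2 + 4\right) 5606 + i \sqrt{18191}} = \frac{1}{\left(-5 + 0\right) 2 \cdot 5606 + i \sqrt{18191}} = \frac{1}{\left(-5\right) 2 \cdot 5606 + i \sqrt{18191}} = \frac{1}{\left(-10\right) 5606 + i \sqrt{18191}} = \frac{1}{-56060 + i \sqrt{18191}}$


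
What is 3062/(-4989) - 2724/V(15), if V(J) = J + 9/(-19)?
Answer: -21587983/114747 ≈ -188.14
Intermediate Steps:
V(J) = -9/19 + J (V(J) = J + 9*(-1/19) = J - 9/19 = -9/19 + J)
3062/(-4989) - 2724/V(15) = 3062/(-4989) - 2724/(-9/19 + 15) = 3062*(-1/4989) - 2724/276/19 = -3062/4989 - 2724*19/276 = -3062/4989 - 4313/23 = -21587983/114747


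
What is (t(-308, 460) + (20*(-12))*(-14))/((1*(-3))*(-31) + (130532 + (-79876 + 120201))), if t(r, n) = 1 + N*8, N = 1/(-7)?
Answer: 23519/1196650 ≈ 0.019654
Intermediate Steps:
N = -⅐ (N = 1*(-⅐) = -⅐ ≈ -0.14286)
t(r, n) = -⅐ (t(r, n) = 1 - ⅐*8 = 1 - 8/7 = -⅐)
(t(-308, 460) + (20*(-12))*(-14))/((1*(-3))*(-31) + (130532 + (-79876 + 120201))) = (-⅐ + (20*(-12))*(-14))/((1*(-3))*(-31) + (130532 + (-79876 + 120201))) = (-⅐ - 240*(-14))/(-3*(-31) + (130532 + 40325)) = (-⅐ + 3360)/(93 + 170857) = (23519/7)/170950 = (23519/7)*(1/170950) = 23519/1196650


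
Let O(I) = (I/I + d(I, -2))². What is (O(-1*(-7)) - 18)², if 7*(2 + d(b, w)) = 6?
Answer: 776161/2401 ≈ 323.27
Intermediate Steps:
d(b, w) = -8/7 (d(b, w) = -2 + (⅐)*6 = -2 + 6/7 = -8/7)
O(I) = 1/49 (O(I) = (I/I - 8/7)² = (1 - 8/7)² = (-⅐)² = 1/49)
(O(-1*(-7)) - 18)² = (1/49 - 18)² = (-881/49)² = 776161/2401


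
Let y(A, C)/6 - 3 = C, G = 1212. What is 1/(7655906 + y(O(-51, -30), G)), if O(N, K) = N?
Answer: 1/7663196 ≈ 1.3049e-7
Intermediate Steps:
y(A, C) = 18 + 6*C
1/(7655906 + y(O(-51, -30), G)) = 1/(7655906 + (18 + 6*1212)) = 1/(7655906 + (18 + 7272)) = 1/(7655906 + 7290) = 1/7663196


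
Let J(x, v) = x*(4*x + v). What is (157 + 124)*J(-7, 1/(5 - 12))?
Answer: 55357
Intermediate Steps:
J(x, v) = x*(v + 4*x)
(157 + 124)*J(-7, 1/(5 - 12)) = (157 + 124)*(-7*(1/(5 - 12) + 4*(-7))) = 281*(-7*(1/(-7) - 28)) = 281*(-7*(-⅐ - 28)) = 281*(-7*(-197/7)) = 281*197 = 55357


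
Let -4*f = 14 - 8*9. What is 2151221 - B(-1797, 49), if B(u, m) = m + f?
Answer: 4302315/2 ≈ 2.1512e+6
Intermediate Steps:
f = 29/2 (f = -(14 - 8*9)/4 = -(14 - 72)/4 = -¼*(-58) = 29/2 ≈ 14.500)
B(u, m) = 29/2 + m (B(u, m) = m + 29/2 = 29/2 + m)
2151221 - B(-1797, 49) = 2151221 - (29/2 + 49) = 2151221 - 1*127/2 = 2151221 - 127/2 = 4302315/2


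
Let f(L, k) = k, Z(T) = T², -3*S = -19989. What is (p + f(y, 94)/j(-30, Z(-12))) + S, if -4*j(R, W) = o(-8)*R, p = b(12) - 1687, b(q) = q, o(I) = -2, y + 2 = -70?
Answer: 74726/15 ≈ 4981.7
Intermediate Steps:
y = -72 (y = -2 - 70 = -72)
S = 6663 (S = -⅓*(-19989) = 6663)
p = -1675 (p = 12 - 1687 = -1675)
j(R, W) = R/2 (j(R, W) = -(-1)*R/2 = R/2)
(p + f(y, 94)/j(-30, Z(-12))) + S = (-1675 + 94/(((½)*(-30)))) + 6663 = (-1675 + 94/(-15)) + 6663 = (-1675 + 94*(-1/15)) + 6663 = (-1675 - 94/15) + 6663 = -25219/15 + 6663 = 74726/15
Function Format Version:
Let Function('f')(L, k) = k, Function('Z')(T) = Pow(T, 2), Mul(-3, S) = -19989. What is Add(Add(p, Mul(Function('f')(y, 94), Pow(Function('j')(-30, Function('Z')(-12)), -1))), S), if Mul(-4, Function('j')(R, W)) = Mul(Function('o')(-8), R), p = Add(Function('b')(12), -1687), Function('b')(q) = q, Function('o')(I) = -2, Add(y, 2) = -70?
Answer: Rational(74726, 15) ≈ 4981.7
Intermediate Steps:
y = -72 (y = Add(-2, -70) = -72)
S = 6663 (S = Mul(Rational(-1, 3), -19989) = 6663)
p = -1675 (p = Add(12, -1687) = -1675)
Function('j')(R, W) = Mul(Rational(1, 2), R) (Function('j')(R, W) = Mul(Rational(-1, 4), Mul(-2, R)) = Mul(Rational(1, 2), R))
Add(Add(p, Mul(Function('f')(y, 94), Pow(Function('j')(-30, Function('Z')(-12)), -1))), S) = Add(Add(-1675, Mul(94, Pow(Mul(Rational(1, 2), -30), -1))), 6663) = Add(Add(-1675, Mul(94, Pow(-15, -1))), 6663) = Add(Add(-1675, Mul(94, Rational(-1, 15))), 6663) = Add(Add(-1675, Rational(-94, 15)), 6663) = Add(Rational(-25219, 15), 6663) = Rational(74726, 15)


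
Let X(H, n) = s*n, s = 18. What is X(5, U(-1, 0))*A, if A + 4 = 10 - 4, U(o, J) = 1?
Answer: 36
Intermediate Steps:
X(H, n) = 18*n
A = 2 (A = -4 + (10 - 4) = -4 + 6 = 2)
X(5, U(-1, 0))*A = (18*1)*2 = 18*2 = 36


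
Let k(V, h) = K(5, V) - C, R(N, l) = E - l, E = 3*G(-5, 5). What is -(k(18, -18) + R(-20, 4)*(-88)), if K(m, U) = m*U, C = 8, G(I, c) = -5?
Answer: -1754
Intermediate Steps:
E = -15 (E = 3*(-5) = -15)
K(m, U) = U*m
R(N, l) = -15 - l
k(V, h) = -8 + 5*V (k(V, h) = V*5 - 1*8 = 5*V - 8 = -8 + 5*V)
-(k(18, -18) + R(-20, 4)*(-88)) = -((-8 + 5*18) + (-15 - 1*4)*(-88)) = -((-8 + 90) + (-15 - 4)*(-88)) = -(82 - 19*(-88)) = -(82 + 1672) = -1*1754 = -1754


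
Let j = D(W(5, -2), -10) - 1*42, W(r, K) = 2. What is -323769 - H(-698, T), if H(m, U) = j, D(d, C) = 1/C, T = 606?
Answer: -3237269/10 ≈ -3.2373e+5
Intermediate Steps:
j = -421/10 (j = 1/(-10) - 1*42 = -⅒ - 42 = -421/10 ≈ -42.100)
H(m, U) = -421/10
-323769 - H(-698, T) = -323769 - 1*(-421/10) = -323769 + 421/10 = -3237269/10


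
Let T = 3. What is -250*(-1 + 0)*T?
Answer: 750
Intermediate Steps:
-250*(-1 + 0)*T = -250*(-1 + 0)*3 = -(-250)*3 = -250*(-3) = 750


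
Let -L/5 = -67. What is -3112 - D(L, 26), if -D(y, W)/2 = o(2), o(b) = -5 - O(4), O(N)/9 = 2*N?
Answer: -3266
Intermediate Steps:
L = 335 (L = -5*(-67) = 335)
O(N) = 18*N (O(N) = 9*(2*N) = 18*N)
o(b) = -77 (o(b) = -5 - 18*4 = -5 - 1*72 = -5 - 72 = -77)
D(y, W) = 154 (D(y, W) = -2*(-77) = 154)
-3112 - D(L, 26) = -3112 - 1*154 = -3112 - 154 = -3266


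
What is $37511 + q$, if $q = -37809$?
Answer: $-298$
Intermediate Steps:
$37511 + q = 37511 - 37809 = -298$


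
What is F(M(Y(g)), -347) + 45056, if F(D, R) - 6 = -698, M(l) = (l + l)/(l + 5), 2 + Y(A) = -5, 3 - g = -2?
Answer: 44364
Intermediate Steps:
g = 5 (g = 3 - 1*(-2) = 3 + 2 = 5)
Y(A) = -7 (Y(A) = -2 - 5 = -7)
M(l) = 2*l/(5 + l) (M(l) = (2*l)/(5 + l) = 2*l/(5 + l))
F(D, R) = -692 (F(D, R) = 6 - 698 = -692)
F(M(Y(g)), -347) + 45056 = -692 + 45056 = 44364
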